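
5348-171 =5177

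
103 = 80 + 23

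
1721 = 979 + 742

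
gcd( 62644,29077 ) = 1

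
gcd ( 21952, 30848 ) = 64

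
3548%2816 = 732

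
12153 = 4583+7570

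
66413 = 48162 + 18251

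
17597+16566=34163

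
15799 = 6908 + 8891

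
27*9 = 243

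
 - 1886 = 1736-3622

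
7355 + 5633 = 12988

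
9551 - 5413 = 4138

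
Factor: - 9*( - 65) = 585  =  3^2*5^1*13^1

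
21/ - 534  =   - 7/178= - 0.04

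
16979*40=679160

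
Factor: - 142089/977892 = - 2^ (-2 )*19^( -1) * 4289^( - 1 )*47363^1 = - 47363/325964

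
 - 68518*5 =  - 342590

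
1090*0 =0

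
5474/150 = 2737/75 = 36.49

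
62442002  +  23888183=86330185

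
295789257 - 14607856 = 281181401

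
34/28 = 17/14 = 1.21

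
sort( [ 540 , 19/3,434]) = [19/3,  434 , 540]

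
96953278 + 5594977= 102548255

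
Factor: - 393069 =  - 3^1*131023^1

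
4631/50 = 92+31/50 = 92.62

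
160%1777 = 160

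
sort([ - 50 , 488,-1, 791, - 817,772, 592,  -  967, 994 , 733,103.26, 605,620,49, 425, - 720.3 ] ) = [ - 967, - 817, -720.3 , - 50,-1, 49, 103.26, 425,488 , 592, 605, 620,733, 772, 791, 994] 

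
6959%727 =416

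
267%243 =24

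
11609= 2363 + 9246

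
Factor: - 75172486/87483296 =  - 2^(- 4)*19^( - 2)*7573^ (-1)*37586243^1 = -  37586243/43741648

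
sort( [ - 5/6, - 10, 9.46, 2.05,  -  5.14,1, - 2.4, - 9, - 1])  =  [ - 10, - 9, - 5.14, - 2.4,  -  1, - 5/6, 1, 2.05,  9.46 ] 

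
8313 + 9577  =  17890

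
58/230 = 29/115 =0.25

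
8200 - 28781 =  - 20581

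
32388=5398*6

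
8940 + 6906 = 15846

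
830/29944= 415/14972 = 0.03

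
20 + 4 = 24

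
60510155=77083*785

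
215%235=215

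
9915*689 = 6831435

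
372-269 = 103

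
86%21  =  2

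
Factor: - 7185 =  - 3^1*5^1 * 479^1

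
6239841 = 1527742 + 4712099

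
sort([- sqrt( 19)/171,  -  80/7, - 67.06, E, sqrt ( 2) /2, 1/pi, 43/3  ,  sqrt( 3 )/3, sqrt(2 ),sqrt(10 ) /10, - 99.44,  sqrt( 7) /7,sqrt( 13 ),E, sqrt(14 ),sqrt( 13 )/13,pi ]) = [ - 99.44, - 67.06, - 80/7, -sqrt(19) /171,sqrt( 13 )/13,sqrt( 10)/10,1/pi,sqrt ( 7) /7, sqrt(3)/3,sqrt(2 )/2,sqrt( 2),  E,E, pi, sqrt (13),sqrt( 14), 43/3]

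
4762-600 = 4162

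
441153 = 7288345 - 6847192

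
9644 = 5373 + 4271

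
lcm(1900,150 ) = 5700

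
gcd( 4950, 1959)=3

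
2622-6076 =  - 3454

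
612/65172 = 51/5431 = 0.01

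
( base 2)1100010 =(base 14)70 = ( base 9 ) 118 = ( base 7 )200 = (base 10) 98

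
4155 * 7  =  29085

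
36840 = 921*40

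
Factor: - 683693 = - 683693^1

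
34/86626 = 17/43313=0.00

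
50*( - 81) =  - 4050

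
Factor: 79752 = 2^3 * 3^1*3323^1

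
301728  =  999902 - 698174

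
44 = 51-7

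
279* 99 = 27621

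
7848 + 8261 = 16109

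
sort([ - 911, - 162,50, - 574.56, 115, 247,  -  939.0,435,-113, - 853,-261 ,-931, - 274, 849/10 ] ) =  [-939.0, - 931, - 911, - 853, - 574.56, - 274,  -  261, - 162,- 113,50, 849/10, 115, 247,435]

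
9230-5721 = 3509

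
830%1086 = 830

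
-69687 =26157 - 95844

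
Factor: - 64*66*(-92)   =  2^9*3^1*11^1*23^1 = 388608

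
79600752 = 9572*8316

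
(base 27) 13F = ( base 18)29f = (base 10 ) 825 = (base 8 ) 1471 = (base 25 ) 180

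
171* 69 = 11799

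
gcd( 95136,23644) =4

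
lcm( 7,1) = 7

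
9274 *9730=90236020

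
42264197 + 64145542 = 106409739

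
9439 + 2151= 11590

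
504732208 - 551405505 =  - 46673297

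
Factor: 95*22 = 2090 = 2^1*5^1*11^1*19^1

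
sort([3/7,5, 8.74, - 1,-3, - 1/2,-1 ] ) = [ - 3,- 1,-1, - 1/2,3/7 , 5,8.74 ]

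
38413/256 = 38413/256 = 150.05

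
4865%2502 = 2363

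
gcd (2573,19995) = 31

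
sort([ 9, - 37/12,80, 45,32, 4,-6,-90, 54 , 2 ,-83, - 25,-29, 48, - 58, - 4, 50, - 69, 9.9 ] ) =[  -  90, - 83, - 69, - 58,-29 , - 25 ,-6, - 4 ,-37/12 , 2,4,9, 9.9, 32,45,48 , 50,54,80] 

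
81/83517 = 27/27839 = 0.00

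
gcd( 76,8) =4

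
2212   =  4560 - 2348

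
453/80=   453/80 = 5.66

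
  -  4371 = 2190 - 6561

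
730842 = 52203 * 14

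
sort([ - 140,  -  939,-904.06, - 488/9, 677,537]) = [ - 939,-904.06,-140, - 488/9, 537, 677 ] 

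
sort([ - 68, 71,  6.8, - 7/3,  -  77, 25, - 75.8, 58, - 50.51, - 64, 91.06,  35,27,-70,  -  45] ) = [-77,- 75.8 , - 70, - 68,-64, - 50.51, - 45, -7/3,6.8,25,  27 , 35,  58, 71,91.06 ] 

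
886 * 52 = 46072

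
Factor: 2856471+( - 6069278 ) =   -  13^1*53^1*4663^1 = -3212807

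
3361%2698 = 663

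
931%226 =27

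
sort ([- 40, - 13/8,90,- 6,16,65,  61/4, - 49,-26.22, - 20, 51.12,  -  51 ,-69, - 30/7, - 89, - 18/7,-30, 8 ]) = [-89,  -  69,-51 ,  -  49,- 40,-30,-26.22, - 20, - 6, - 30/7,- 18/7 , - 13/8, 8, 61/4, 16, 51.12,65,90 ] 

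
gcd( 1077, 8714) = 1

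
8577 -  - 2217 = 10794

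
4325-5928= - 1603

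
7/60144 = 1/8592 =0.00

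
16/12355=16/12355= 0.00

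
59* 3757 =221663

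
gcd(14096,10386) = 2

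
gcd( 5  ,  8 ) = 1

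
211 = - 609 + 820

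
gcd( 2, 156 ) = 2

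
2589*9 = 23301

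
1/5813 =1/5813 = 0.00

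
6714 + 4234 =10948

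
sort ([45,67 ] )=[45,  67]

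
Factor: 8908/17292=3^( - 1)*11^ ( - 1)*17^1=17/33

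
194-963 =-769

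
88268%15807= 9233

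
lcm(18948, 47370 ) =94740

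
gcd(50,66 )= 2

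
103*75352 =7761256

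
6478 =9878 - 3400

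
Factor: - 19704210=-2^1*3^1*5^1*379^1*1733^1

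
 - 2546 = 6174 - 8720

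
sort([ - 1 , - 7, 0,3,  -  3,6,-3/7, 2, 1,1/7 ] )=[ -7, -3,-1,- 3/7, 0, 1/7, 1,2,3,  6]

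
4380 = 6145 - 1765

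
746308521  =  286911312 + 459397209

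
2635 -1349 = 1286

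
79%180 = 79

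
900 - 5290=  - 4390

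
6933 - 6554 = 379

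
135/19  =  135/19 = 7.11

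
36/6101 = 36/6101 = 0.01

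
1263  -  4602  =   - 3339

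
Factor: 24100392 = 2^3*3^1*29^1*31^1*1117^1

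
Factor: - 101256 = - 2^3*3^1*4219^1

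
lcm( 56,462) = 1848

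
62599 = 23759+38840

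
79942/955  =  83 + 677/955 =83.71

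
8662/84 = 4331/42 = 103.12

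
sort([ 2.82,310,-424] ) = [ - 424, 2.82, 310] 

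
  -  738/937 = - 1  +  199/937 = - 0.79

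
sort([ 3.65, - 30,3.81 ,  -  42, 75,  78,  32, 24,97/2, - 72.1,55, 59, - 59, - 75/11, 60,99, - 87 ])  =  [ - 87, - 72.1, - 59, - 42, - 30, - 75/11,3.65, 3.81,24,32,97/2,  55, 59,60,75,78,99 ]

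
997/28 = 997/28 = 35.61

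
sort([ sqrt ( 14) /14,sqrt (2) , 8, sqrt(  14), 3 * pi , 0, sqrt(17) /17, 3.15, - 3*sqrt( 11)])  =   [- 3*sqrt(11), 0,sqrt (17 ) /17,  sqrt( 14) /14 , sqrt(2 ),3.15,sqrt( 14), 8, 3*pi ] 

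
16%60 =16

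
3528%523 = 390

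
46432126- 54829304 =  - 8397178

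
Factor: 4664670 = 2^1* 3^1*5^1*61^1*2549^1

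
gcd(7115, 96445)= 5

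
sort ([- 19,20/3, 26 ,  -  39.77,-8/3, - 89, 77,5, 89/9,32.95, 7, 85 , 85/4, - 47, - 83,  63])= [  -  89, - 83, - 47,-39.77,  -  19, - 8/3, 5 , 20/3,7, 89/9, 85/4, 26, 32.95,63, 77, 85] 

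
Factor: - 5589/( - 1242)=2^( - 1)*3^2 = 9/2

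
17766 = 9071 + 8695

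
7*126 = 882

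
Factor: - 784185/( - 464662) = 2^(  -  1 )*3^1* 5^1 * 11^( - 1)*23^1*2273^1*21121^ ( - 1)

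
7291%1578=979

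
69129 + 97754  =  166883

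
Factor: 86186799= 3^2*89^1 * 107599^1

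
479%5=4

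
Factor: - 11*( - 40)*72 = 2^6*3^2*5^1*11^1= 31680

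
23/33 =23/33 = 0.70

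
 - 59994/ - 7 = 8570 + 4/7 = 8570.57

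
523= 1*523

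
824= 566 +258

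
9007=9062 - 55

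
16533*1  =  16533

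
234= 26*9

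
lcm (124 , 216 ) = 6696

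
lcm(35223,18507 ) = 1091913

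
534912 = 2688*199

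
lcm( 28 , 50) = 700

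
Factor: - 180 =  - 2^2 *3^2*5^1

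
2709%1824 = 885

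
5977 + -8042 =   -  2065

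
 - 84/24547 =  - 84/24547 = - 0.00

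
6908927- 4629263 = 2279664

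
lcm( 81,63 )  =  567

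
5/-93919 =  - 5/93919 = -0.00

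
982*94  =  92308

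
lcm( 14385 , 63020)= 1323420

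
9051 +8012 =17063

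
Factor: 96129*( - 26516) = -2548956564 = -  2^2*3^2 * 7^1 * 11^1*947^1*971^1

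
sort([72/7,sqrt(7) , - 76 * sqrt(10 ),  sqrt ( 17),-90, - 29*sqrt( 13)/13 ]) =[- 76*sqrt( 10 ), - 90, - 29 * sqrt( 13)/13, sqrt( 7),sqrt(17),72/7]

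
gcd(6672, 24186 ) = 834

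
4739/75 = 4739/75=63.19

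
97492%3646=2696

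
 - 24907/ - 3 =8302 + 1/3 = 8302.33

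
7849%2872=2105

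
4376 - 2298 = 2078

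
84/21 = 4 = 4.00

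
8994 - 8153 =841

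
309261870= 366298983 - 57037113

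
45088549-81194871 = - 36106322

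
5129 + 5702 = 10831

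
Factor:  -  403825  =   - 5^2*29^1 * 557^1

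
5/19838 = 5/19838 = 0.00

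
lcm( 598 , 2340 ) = 53820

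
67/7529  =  67/7529= 0.01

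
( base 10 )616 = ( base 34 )I4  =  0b1001101000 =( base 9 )754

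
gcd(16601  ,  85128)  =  1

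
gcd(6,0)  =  6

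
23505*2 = 47010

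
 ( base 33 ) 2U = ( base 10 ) 96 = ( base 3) 10120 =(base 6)240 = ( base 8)140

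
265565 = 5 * 53113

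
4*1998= 7992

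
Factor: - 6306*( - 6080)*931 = 35694986880 =2^7*3^1*5^1*7^2*19^2*1051^1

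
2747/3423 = 2747/3423  =  0.80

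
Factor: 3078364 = 2^2*769591^1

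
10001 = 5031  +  4970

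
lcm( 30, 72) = 360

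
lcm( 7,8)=56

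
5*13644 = 68220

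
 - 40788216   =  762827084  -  803615300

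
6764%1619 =288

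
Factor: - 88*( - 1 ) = 2^3*11^1= 88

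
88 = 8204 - 8116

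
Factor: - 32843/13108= - 2^( - 2)*29^(- 1) * 113^( - 1 )*32843^1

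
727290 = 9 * 80810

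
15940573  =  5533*2881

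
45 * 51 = 2295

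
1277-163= 1114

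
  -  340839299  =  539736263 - 880575562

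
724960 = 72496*10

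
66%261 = 66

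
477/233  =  2 + 11/233 = 2.05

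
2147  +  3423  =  5570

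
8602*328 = 2821456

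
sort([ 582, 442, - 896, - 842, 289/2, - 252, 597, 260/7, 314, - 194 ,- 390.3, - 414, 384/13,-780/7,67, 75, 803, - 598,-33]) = [ - 896, - 842,-598, - 414, - 390.3, - 252, - 194, - 780/7, - 33 , 384/13, 260/7 , 67, 75, 289/2, 314 , 442 , 582 , 597, 803 ]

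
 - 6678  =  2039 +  - 8717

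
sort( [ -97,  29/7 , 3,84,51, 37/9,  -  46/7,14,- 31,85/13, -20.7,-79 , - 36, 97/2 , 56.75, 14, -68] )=[-97,-79, - 68, - 36 , - 31, - 20.7, - 46/7, 3,37/9,  29/7, 85/13,  14,14,97/2 , 51, 56.75,84]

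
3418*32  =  109376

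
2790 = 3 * 930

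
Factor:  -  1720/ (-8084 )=10/47 = 2^1*5^1*47^(-1)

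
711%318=75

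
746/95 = 746/95 = 7.85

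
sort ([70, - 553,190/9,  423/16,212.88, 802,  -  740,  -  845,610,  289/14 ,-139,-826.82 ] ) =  [ - 845, - 826.82,  -  740, - 553,  -  139,289/14, 190/9, 423/16,70, 212.88,610, 802] 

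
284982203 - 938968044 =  - 653985841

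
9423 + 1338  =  10761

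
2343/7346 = 2343/7346 = 0.32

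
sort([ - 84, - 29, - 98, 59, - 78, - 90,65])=[ - 98, - 90, - 84,  -  78, - 29, 59, 65]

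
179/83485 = 179/83485 = 0.00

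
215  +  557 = 772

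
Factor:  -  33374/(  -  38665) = 82/95 = 2^1* 5^( - 1)*19^(  -  1)*41^1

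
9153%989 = 252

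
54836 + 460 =55296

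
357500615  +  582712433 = 940213048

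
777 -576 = 201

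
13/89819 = 13/89819 = 0.00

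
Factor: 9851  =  9851^1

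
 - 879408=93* (-9456) 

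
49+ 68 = 117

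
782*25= 19550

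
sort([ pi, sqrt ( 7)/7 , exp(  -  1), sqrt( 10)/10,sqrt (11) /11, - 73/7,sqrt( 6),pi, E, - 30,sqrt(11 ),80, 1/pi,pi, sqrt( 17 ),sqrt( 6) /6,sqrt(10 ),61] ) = [ - 30, - 73/7, sqrt(11)/11,sqrt( 10 ) /10, 1/pi,exp( - 1 ),sqrt( 7 )/7,sqrt(6 ) /6,sqrt( 6), E,pi,pi,pi, sqrt( 10 ),sqrt(11),sqrt( 17),61,80]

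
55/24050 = 11/4810  =  0.00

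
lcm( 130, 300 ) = 3900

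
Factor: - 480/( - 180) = 2^3*3^( - 1 ) = 8/3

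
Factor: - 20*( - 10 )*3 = 600 = 2^3*3^1*5^2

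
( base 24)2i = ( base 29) 28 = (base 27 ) 2c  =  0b1000010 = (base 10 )66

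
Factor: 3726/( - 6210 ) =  - 3/5 = -3^1 * 5^( - 1) 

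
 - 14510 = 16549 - 31059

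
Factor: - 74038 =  - 2^1*37019^1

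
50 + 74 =124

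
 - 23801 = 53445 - 77246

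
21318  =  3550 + 17768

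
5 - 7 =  - 2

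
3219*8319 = 26778861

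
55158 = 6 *9193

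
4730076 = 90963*52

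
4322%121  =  87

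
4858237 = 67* 72511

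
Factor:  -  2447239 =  - 2447239^1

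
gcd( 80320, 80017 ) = 1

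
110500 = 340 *325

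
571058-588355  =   - 17297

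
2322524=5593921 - 3271397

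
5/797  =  5/797 = 0.01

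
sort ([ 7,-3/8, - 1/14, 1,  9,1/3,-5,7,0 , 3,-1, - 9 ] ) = [ - 9,- 5, - 1,-3/8 , - 1/14,0, 1/3,1, 3, 7,7, 9]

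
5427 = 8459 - 3032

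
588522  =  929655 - 341133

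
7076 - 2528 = 4548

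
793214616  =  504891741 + 288322875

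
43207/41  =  43207/41 = 1053.83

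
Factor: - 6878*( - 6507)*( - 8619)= - 2^1*3^4*13^2*17^1*19^1*181^1*241^1 = - 385744603374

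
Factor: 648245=5^1*13^1* 9973^1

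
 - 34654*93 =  - 3222822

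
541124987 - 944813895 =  - 403688908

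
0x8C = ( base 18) 7e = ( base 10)140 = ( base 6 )352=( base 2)10001100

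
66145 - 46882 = 19263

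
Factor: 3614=2^1*13^1*139^1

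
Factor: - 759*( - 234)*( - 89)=-15806934 = - 2^1 *3^3*11^1*13^1  *23^1*89^1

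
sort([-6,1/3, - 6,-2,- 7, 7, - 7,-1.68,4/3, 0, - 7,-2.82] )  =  [ - 7, - 7,-7,-6, - 6, -2.82 , - 2, -1.68 , 0, 1/3, 4/3,7 ]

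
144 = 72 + 72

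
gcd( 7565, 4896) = 17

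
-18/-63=2/7 = 0.29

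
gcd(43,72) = 1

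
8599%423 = 139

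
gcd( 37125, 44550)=7425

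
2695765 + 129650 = 2825415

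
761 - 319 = 442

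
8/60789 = 8/60789 = 0.00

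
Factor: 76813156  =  2^2*7^1*127^1*21601^1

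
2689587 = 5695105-3005518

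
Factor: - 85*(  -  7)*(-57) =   -  3^1*5^1*7^1*17^1*19^1 =- 33915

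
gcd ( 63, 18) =9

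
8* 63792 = 510336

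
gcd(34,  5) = 1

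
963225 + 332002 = 1295227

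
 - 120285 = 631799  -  752084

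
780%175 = 80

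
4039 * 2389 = 9649171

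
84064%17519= 13988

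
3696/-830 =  - 5 + 227/415= - 4.45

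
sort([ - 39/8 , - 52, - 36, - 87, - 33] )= [-87,-52, - 36, - 33, - 39/8 ]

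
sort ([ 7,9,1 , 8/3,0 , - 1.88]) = [ - 1.88,0,1 , 8/3,7, 9 ]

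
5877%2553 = 771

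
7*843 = 5901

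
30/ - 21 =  - 2 + 4/7= - 1.43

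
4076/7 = 4076/7= 582.29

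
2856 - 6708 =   -  3852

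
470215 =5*94043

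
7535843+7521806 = 15057649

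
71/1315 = 71/1315 = 0.05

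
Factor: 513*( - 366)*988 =  -  185504904  =  -2^3*3^4 * 13^1 *19^2*61^1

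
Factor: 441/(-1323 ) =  - 1/3= - 3^( - 1 ) 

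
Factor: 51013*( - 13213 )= - 674034769  =  -73^1*139^1 * 181^1 * 367^1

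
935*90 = 84150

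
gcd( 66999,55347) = 2913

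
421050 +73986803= 74407853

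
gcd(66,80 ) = 2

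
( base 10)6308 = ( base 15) 1D08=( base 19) H90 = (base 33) 5q5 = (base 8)14244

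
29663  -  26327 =3336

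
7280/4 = 1820 =1820.00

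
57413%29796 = 27617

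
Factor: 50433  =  3^1*16811^1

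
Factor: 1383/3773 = 3^1*7^( - 3) *11^( - 1 )*461^1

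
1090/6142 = 545/3071 = 0.18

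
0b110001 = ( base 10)49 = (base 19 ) 2b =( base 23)23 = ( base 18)2d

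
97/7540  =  97/7540=0.01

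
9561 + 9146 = 18707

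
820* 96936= 79487520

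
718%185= 163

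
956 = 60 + 896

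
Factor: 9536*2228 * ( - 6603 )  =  -2^8*3^1*31^1 *71^1*149^1*557^1=- 140288711424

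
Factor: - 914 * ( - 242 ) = 2^2*11^2*457^1 = 221188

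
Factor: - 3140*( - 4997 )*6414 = 2^3 * 3^1*5^1 *19^1*157^1* 263^1*1069^1 = 100639380120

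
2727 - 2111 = 616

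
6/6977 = 6/6977 = 0.00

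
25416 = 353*72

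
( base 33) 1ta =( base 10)2056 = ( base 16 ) 808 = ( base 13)c22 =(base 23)3K9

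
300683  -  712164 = -411481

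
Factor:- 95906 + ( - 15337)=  - 3^1*11^1*3371^1=- 111243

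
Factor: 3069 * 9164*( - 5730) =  - 161152330680 = -2^3*3^3*5^1*11^1*29^1*31^1*79^1 * 191^1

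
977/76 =12 + 65/76 = 12.86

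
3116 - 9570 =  - 6454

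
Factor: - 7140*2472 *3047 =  -2^5*3^2 * 5^1*7^1 * 11^1*17^1*103^1*277^1 = - 53779793760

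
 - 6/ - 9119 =6/9119 = 0.00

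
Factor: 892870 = 2^1*5^1*11^1*8117^1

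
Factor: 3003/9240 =13/40 = 2^(-3 )*5^(-1 )*13^1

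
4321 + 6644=10965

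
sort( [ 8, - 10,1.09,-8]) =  [ - 10, - 8 , 1.09,8]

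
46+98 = 144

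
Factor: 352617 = 3^1*117539^1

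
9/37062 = 1/4118 = 0.00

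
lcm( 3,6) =6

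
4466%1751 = 964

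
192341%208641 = 192341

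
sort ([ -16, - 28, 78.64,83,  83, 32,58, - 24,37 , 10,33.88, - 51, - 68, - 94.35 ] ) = [ - 94.35, - 68, - 51,  -  28,  -  24 ,-16, 10,32,33.88,37,58, 78.64, 83, 83 ] 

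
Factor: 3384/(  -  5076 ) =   -  2/3= - 2^1 * 3^( - 1)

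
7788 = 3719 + 4069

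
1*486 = 486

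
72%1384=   72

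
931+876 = 1807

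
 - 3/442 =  - 1 + 439/442 = - 0.01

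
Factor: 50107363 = 23^1*2178581^1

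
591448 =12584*47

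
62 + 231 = 293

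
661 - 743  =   - 82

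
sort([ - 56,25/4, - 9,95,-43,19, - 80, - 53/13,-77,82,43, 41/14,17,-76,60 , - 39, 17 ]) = [-80,  -  77 , - 76, - 56, - 43, - 39,-9,-53/13,41/14, 25/4, 17,17,19,43,60,82,95 ] 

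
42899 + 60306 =103205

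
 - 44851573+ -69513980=-114365553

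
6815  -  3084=3731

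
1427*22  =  31394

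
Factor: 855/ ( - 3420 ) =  - 1/4 = - 2^(- 2)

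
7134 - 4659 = 2475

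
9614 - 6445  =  3169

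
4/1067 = 4/1067=   0.00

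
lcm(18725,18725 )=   18725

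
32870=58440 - 25570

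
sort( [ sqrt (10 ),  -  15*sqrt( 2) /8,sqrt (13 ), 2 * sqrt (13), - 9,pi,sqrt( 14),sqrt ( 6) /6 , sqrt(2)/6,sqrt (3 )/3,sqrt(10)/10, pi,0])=[ - 9, - 15*sqrt ( 2 )/8, 0,sqrt( 2)/6,sqrt( 10)/10,sqrt(6 )/6,sqrt ( 3 )/3, pi,pi , sqrt(10)  ,  sqrt( 13),sqrt(14),2 * sqrt(13)]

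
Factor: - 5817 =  - 3^1*7^1*277^1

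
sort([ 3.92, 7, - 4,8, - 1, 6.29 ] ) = [ - 4, - 1, 3.92, 6.29, 7,8 ]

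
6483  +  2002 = 8485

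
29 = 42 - 13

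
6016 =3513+2503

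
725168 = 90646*8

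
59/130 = 59/130 = 0.45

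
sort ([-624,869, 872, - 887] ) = [ - 887, - 624,869 , 872]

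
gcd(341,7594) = 1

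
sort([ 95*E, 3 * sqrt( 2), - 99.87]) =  [ -99.87,3 * sqrt( 2 ),95*E ]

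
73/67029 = 73/67029 = 0.00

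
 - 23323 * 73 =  - 1702579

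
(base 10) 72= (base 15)4c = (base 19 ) 3f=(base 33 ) 26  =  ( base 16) 48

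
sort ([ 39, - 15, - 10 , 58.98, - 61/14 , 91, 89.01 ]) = [ - 15,  -  10, - 61/14, 39,58.98,89.01, 91 ]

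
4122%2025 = 72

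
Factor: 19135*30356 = 2^2*5^1*43^1*89^1 * 7589^1 = 580862060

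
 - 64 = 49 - 113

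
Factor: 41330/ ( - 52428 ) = - 20665/26214 = - 2^( - 1 )*3^( - 1 )*5^1*17^( - 1) * 257^( - 1 )*4133^1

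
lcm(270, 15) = 270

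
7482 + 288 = 7770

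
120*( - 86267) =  - 10352040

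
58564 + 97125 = 155689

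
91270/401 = 91270/401 = 227.61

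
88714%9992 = 8778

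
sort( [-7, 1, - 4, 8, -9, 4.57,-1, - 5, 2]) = [ - 9,-7, -5,- 4,  -  1, 1, 2,  4.57,8 ] 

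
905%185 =165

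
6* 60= 360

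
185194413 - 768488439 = - 583294026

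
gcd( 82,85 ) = 1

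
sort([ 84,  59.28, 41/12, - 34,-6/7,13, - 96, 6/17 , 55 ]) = [ -96,-34, - 6/7,6/17,  41/12,13, 55,59.28, 84 ]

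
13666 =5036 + 8630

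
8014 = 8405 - 391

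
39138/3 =13046 = 13046.00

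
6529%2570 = 1389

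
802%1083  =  802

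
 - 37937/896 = - 43 + 591/896= - 42.34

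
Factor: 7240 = 2^3 * 5^1*181^1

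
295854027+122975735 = 418829762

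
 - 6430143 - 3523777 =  - 9953920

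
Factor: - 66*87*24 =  - 137808  =  - 2^4*3^3 * 11^1*29^1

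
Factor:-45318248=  - 2^3*701^1* 8081^1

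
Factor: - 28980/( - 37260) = 7/9 = 3^( - 2 )*7^1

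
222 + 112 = 334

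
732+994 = 1726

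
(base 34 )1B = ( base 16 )2d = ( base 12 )39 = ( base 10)45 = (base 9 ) 50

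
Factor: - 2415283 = - 13^1*47^1*59^1*67^1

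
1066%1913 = 1066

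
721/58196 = 721/58196  =  0.01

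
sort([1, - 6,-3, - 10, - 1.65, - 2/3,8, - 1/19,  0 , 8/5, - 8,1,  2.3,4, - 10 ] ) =[- 10,- 10, - 8,-6,  -  3, - 1.65,-2/3, - 1/19,0,  1, 1,8/5, 2.3,  4,  8]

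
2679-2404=275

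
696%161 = 52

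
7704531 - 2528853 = 5175678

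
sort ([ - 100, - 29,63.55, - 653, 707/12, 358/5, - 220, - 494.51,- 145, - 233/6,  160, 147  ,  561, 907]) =[- 653, - 494.51,  -  220 , - 145,- 100,-233/6,- 29,707/12, 63.55,  358/5, 147,160, 561,  907]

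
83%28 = 27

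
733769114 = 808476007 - 74706893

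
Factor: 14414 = 2^1*7207^1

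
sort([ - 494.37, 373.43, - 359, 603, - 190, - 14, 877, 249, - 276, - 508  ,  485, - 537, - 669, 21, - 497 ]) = [ - 669, - 537, - 508, - 497, - 494.37, - 359,- 276, - 190, - 14 , 21, 249 , 373.43, 485 , 603,877 ] 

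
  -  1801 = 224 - 2025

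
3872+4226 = 8098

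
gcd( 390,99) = 3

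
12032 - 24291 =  - 12259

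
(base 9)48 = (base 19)26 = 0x2C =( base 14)32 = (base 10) 44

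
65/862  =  65/862  =  0.08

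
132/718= 66/359 = 0.18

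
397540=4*99385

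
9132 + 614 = 9746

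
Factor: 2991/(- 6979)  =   - 3/7 = -3^1 *7^( - 1 )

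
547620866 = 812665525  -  265044659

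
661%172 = 145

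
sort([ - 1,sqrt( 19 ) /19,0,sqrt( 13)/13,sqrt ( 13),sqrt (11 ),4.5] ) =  [ - 1,0,sqrt( 19)/19,sqrt( 13 )/13,sqrt ( 11 ), sqrt(13), 4.5 ] 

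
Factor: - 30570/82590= - 1019/2753 = - 1019^1*2753^ ( - 1)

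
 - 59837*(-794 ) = 47510578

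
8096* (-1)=-8096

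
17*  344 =5848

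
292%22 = 6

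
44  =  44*1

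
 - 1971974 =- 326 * 6049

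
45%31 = 14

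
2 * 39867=79734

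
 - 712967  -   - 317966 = -395001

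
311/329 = 311/329 = 0.95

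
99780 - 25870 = 73910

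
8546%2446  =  1208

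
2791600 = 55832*50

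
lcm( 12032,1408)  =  132352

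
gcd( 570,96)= 6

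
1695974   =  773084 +922890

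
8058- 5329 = 2729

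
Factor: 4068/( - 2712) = - 2^( - 1 )*3^1 = - 3/2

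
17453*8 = 139624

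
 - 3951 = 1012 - 4963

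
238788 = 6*39798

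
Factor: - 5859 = - 3^3*7^1 * 31^1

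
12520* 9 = 112680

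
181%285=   181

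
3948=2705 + 1243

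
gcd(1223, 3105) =1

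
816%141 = 111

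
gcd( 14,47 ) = 1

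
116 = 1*116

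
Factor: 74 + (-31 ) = 43^1 = 43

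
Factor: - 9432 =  - 2^3*3^2*131^1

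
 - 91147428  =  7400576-98548004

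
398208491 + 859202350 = 1257410841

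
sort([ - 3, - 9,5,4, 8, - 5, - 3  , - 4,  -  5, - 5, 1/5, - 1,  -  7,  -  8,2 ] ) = [ - 9, -8, - 7,  -  5,  -  5, - 5, - 4, - 3, - 3,-1, 1/5 , 2, 4,5,  8 ]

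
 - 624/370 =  - 312/185  =  - 1.69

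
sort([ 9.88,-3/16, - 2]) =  [ - 2, - 3/16,9.88] 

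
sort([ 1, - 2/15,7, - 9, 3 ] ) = [ - 9, - 2/15, 1, 3, 7] 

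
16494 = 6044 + 10450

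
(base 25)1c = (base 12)31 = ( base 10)37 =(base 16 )25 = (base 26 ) 1b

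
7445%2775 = 1895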